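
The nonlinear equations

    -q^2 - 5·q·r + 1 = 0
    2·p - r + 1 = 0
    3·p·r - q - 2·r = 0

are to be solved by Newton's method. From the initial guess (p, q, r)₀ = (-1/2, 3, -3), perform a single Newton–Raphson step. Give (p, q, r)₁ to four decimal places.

At (-1/2, 3, -3): F = (37.0000, 3.0000, 7.5000).
Jacobian J = [[0, -2·q - 5·r, -5·q], [2, 0, -1], [3·r, -1, 3·p - 2]].
At the point, J = [[0.0000, 9.0000, -15.0000], [2.0000, 0.0000, -1.0000], [-9.0000, -1.0000, -3.5000]] (det J = 174.0000).
Solving J·Δ = −F gives Δ = (-0.2011, 0.2184, 2.5977).
Then the next iterate is (p, q, r)₁ = (-0.7011, 3.2184, -0.4023).

(-0.7011, 3.2184, -0.4023)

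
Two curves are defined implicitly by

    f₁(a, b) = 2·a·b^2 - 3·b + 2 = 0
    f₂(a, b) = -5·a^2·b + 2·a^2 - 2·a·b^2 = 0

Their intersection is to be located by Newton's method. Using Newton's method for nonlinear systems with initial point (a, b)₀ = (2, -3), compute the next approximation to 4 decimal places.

At (2, -3): F = (47.0000, 32.0000).
Jacobian J = [[2·b^2, 4·a·b - 3], [-10·a·b + 4·a - 2·b^2, -5·a^2 - 4·a·b]].
At the point, J = [[18.0000, -27.0000], [50.0000, 4.0000]] (det J = 1422.0000).
Solving J·Δ = −F gives Δ = (-0.7398, 1.2475).
Then the next iterate is (a, b)₁ = (1.2602, -1.7525).

(1.2602, -1.7525)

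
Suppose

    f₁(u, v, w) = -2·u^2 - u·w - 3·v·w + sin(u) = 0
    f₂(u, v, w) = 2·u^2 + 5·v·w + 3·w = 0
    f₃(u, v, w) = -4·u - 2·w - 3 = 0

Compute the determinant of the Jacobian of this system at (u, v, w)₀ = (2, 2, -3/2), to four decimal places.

J = [[-4·u - w + cos(u), -3·w, -u - 3·v], [4·u, 5·w, 5·v + 3], [-4, 0, -2]].
At the point, J = [[-6.916147, 4.5000, -8.0000], [8.0000, -7.5000, 13.0000], [-4.0000, 0.0000, -2.0000]].
det J = -25.7422.

-25.7422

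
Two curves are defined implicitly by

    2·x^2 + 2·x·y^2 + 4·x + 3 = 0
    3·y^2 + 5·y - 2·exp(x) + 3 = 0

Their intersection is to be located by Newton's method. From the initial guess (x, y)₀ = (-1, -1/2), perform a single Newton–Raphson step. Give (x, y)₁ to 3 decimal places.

At (-1, -1/2): F = (0.500, 0.51424).
Jacobian J = [[4·x + 2·y^2 + 4, 4·x·y], [-2·exp(x), 6·y + 5]].
At the point, J = [[0.500, 2.000], [-0.73576, 2.000]] (det J = 2.47152).
Solving J·Δ = −F gives Δ = (0.012, -0.253).
Then the next iterate is (x, y)₁ = (-0.988, -0.753).

(-0.988, -0.753)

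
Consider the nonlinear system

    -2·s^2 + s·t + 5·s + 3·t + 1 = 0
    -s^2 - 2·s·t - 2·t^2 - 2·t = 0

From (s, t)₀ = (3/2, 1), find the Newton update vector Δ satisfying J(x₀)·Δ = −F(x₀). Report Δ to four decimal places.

At (3/2, 1): F = (8.5000, -9.2500).
Jacobian J = [[-4·s + t + 5, s + 3], [-2·s - 2·t, -2·s - 4·t - 2]].
At the point, J = [[0.0000, 4.5000], [-5.0000, -9.0000]] (det J = 22.5000).
Solving J·Δ = −F gives Δ = (1.5500, -1.8889).

(1.5500, -1.8889)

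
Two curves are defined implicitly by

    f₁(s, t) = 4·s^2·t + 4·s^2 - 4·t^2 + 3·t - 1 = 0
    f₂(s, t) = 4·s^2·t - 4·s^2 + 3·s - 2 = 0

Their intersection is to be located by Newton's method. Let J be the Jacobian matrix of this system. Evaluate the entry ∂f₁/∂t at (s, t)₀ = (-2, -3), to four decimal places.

∂f₁/∂t = 4·s^2 - 8·t + 3.
At (-2, -3) this is 43.0000.

43.0000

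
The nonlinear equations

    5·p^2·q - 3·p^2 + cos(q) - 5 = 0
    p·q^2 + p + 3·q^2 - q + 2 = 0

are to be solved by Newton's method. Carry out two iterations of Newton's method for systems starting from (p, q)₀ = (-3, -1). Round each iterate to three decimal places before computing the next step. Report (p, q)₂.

(-1.643, 0.401)

At (-3, -1): F = (-76.45970, 0.000).
Jacobian J = [[10·p·q - 6·p, 5·p^2 - sin(q)], [q^2 + 1, 2·p·q + 6·q - 1]].
At the point, J = [[48.000, 45.84147], [2.000, -1.000]] (det J = -139.68294).
Solving J·Δ = −F gives Δ = (0.547, 1.095).
Then the next iterate is (p, q)₁ = (-2.453, 0.095).
Round to (-2.453, 0.095) and repeat: F = (-19.19796, -0.54306), J = [[12.38765, 29.99119], [1.00903, -0.89607]].
Δ = (0.810, 0.306), so (p, q)₂ = (-1.643, 0.401).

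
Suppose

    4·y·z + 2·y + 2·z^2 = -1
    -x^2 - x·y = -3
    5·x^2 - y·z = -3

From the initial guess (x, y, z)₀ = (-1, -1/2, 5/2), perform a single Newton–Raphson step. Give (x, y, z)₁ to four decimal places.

(6.2833, -20.2083, 31.1250)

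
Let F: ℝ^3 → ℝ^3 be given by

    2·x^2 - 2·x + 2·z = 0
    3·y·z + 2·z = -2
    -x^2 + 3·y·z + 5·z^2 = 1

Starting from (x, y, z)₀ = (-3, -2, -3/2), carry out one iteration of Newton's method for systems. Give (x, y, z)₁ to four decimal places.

(-1.4004, -0.8417, -0.8031)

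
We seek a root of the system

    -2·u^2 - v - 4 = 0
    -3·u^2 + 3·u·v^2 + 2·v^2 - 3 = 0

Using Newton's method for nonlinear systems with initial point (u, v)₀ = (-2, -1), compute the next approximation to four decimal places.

At (-2, -1): F = (-11.0000, -19.0000).
Jacobian J = [[-4·u, -1], [-6·u + 3·v^2, 6·u·v + 4·v]].
At the point, J = [[8.0000, -1.0000], [15.0000, 8.0000]] (det J = 79.0000).
Solving J·Δ = −F gives Δ = (1.3544, -0.1646).
Then the next iterate is (u, v)₁ = (-0.6456, -1.1646).

(-0.6456, -1.1646)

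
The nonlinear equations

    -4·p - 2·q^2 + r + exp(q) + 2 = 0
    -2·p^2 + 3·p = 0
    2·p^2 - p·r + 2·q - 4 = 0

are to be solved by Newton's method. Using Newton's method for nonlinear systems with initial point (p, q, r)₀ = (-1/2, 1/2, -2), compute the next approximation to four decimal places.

(-0.1000, 2.4646, -2.8586)

At (-1/2, 1/2, -2): F = (3.148721, -2.0000, -3.5000).
Jacobian J = [[-4, -4·q + exp(q), 1], [-4·p + 3, 0, 0], [4·p - r, 2, -p]].
At the point, J = [[-4.0000, -0.351279, 1.0000], [5.0000, 0.0000, 0.0000], [0.0000, 2.0000, 0.5000]] (det J = 10.878197).
Solving J·Δ = −F gives Δ = (0.4000, 1.9646, -0.8586).
Then the next iterate is (p, q, r)₁ = (-0.1000, 2.4646, -2.8586).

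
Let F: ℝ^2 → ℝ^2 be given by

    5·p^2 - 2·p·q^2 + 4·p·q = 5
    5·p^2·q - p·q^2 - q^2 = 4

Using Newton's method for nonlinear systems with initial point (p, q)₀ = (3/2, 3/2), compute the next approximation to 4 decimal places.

(1.0627, 1.9281)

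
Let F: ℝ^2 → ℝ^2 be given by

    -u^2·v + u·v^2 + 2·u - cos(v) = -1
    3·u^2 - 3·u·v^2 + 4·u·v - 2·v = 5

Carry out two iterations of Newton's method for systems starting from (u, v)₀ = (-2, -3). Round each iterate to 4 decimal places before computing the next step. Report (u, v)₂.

(-1.2268, -0.6487)

At (-2, -3): F = (-8.010008, 91.0000).
Jacobian J = [[-2·u·v + v^2 + 2, -u^2 + 2·u·v + sin(v)], [6·u - 3·v^2 + 4·v, -6·u·v + 4·u - 2]].
At the point, J = [[-1.0000, 7.858880], [-51.0000, -46.0000]] (det J = 446.802880).
Solving J·Δ = −F gives Δ = (0.7760, 1.1180).
Then the next iterate is (u, v)₁ = (-1.2240, -1.8820).
Round to (-1.2240, -1.8820) and repeat: F = (-2.657543, 25.478745), J = [[0.934788, 2.156994], [-25.497772, -20.717408]].
Δ = (-0.0028, 1.2333), so (u, v)₂ = (-1.2268, -0.6487).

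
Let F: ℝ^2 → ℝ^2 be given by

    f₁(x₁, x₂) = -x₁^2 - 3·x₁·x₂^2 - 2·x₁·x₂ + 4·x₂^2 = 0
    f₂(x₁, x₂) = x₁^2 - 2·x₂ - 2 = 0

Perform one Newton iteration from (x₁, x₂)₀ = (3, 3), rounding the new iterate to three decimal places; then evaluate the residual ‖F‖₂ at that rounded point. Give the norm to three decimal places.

At (3, 3): F = (-72.000, 1.000).
Jacobian J = [[-2·x₁ - 3·x₂^2 - 2·x₂, -6·x₁·x₂ - 2·x₁ + 8·x₂], [2·x₁, -2]].
At the point, J = [[-39.000, -36.000], [6.000, -2.000]] (det J = 294.000).
Solving J·Δ = −F gives Δ = (-0.612, -1.337).
Then the next iterate is (x₁, x₂)₁ = (2.388, 1.663).
Re-evaluating at (2.388, 1.663): F = (-22.39529, 0.37654), so ‖F‖₂ = 22.398.

22.398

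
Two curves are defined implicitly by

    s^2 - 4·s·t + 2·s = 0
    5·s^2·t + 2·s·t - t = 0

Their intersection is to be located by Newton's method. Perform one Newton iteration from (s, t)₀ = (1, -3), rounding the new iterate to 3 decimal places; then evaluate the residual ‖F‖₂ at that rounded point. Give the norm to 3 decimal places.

26.367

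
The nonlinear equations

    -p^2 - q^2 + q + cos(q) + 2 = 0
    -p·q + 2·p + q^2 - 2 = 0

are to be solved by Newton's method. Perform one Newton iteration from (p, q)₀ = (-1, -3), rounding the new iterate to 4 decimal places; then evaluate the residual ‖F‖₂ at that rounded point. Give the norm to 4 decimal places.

At (-1, -3): F = (-11.989992, 2.0000).
Jacobian J = [[-2·p, -2·q - sin(q) + 1], [-q + 2, -p + 2·q]].
At the point, J = [[2.0000, 7.141120], [5.0000, -5.0000]] (det J = -45.705600).
Solving J·Δ = −F gives Δ = (0.9992, 1.3992).
Then the next iterate is (p, q)₁ = (-0.0008, -1.6008).
Re-evaluating at (-0.0008, -1.6008): F = (-2.193360, 0.559680), so ‖F‖₂ = 2.2636.

2.2636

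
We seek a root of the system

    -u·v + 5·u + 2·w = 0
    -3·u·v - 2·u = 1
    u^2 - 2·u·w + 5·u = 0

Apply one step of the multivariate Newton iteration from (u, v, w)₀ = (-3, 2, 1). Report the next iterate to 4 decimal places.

At (-3, 2, 1): F = (-7.0000, 23.0000, 0.0000).
Jacobian J = [[-v + 5, -u, 2], [-3·v - 2, -3·u, 0], [2·u - 2·w + 5, 0, -2·u]].
At the point, J = [[3.0000, 3.0000, 2.0000], [-8.0000, 9.0000, 0.0000], [-3.0000, 0.0000, 6.0000]] (det J = 360.0000).
Solving J·Δ = −F gives Δ = (2.2000, -0.6000, 1.1000).
Then the next iterate is (u, v, w)₁ = (-0.8000, 1.4000, 2.1000).

(-0.8000, 1.4000, 2.1000)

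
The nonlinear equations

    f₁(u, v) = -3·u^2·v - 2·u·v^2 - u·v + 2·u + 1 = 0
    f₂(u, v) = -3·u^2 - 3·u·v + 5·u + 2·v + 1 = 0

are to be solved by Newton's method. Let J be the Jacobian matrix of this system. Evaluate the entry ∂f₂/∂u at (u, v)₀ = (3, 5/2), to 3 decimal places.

∂f₂/∂u = -6·u - 3·v + 5.
At (3, 5/2) this is -20.500.

-20.500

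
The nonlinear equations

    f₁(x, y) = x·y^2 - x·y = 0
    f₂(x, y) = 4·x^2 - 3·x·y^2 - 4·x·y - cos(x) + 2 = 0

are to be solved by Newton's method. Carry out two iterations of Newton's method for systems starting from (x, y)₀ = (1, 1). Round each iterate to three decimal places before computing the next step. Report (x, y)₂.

At (1, 1): F = (0.000, -1.54030).
Jacobian J = [[y^2 - y, 2·x·y - x], [8·x - 3·y^2 - 4·y + sin(x), -6·x·y - 4·x]].
At the point, J = [[0.000, 1.000], [1.84147, -10.000]] (det J = -1.84147).
Solving J·Δ = −F gives Δ = (0.836, 0.000).
Then the next iterate is (x, y)₁ = (1.836, 1.000).
Round to (1.836, 1.000) and repeat: F = (0.000, 2.89369), J = [[0.000, 1.836], [8.65304, -18.360]].
Δ = (-0.334, 0.000), so (x, y)₂ = (1.502, 1.000).

(1.502, 1.000)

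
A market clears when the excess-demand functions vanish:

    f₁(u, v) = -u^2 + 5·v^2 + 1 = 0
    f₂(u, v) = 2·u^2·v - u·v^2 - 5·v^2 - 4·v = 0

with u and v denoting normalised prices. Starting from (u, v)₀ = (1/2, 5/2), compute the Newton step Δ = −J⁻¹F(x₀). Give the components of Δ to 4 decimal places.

At (1/2, 5/2): F = (32.0000, -43.1250).
Jacobian J = [[-2·u, 10·v], [4·u·v - v^2, 2·u^2 - 2·u·v - 10·v - 4]].
At the point, J = [[-1.0000, 25.0000], [-1.2500, -31.0000]] (det J = 62.2500).
Solving J·Δ = −F gives Δ = (-1.3835, -1.3353).

(-1.3835, -1.3353)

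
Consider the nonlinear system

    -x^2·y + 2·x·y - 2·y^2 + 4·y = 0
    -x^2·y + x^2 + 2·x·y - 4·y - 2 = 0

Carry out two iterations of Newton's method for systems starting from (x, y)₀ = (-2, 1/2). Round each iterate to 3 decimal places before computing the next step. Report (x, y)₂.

(-1.617, 0.069)

At (-2, 1/2): F = (-2.500, -4.000).
Jacobian J = [[-2·x·y + 2·y, -x^2 + 2·x - 4·y + 4], [-2·x·y + 2·x + 2·y, -x^2 + 2·x - 4]].
At the point, J = [[3.000, -6.000], [-1.000, -12.000]] (det J = -42.000).
Solving J·Δ = −F gives Δ = (0.143, -0.345).
Then the next iterate is (x, y)₁ = (-1.857, 0.155).
Round to (-1.857, 0.155) and repeat: F = (-0.53823, -0.28173), J = [[0.88567, -3.78245], [-2.82833, -11.16245]].
Δ = (0.240, -0.086), so (x, y)₂ = (-1.617, 0.069).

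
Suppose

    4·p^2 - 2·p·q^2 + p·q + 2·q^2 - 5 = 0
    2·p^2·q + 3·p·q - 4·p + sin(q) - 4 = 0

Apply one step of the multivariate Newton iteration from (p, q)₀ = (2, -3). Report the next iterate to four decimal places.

At (2, -3): F = (-13.0000, -54.141120).
Jacobian J = [[8·p - 2·q^2 + q, -4·p·q + p + 4·q], [4·p·q + 3·q - 4, 2·p^2 + 3·p + cos(q)]].
At the point, J = [[-5.0000, 14.0000], [-37.0000, 13.010008]] (det J = 452.949962).
Solving J·Δ = −F gives Δ = (-1.3000, 0.4643).
Then the next iterate is (p, q)₁ = (0.7000, -2.5357).

(0.7000, -2.5357)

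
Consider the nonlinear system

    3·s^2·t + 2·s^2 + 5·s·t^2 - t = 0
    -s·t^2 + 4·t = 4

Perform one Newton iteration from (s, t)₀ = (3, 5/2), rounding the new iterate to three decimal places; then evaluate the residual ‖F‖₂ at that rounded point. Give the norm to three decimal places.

39.888

At (3, 5/2): F = (176.750, -12.750).
Jacobian J = [[6·s·t + 4·s + 5·t^2, 3·s^2 + 10·s·t - 1], [-t^2, -2·s·t + 4]].
At the point, J = [[88.250, 101.000], [-6.250, -11.000]] (det J = -339.500).
Solving J·Δ = −F gives Δ = (-1.934, -0.060).
Then the next iterate is (s, t)₁ = (1.066, 2.440).
Re-evaluating at (1.066, 2.440): F = (39.88353, -0.58654), so ‖F‖₂ = 39.888.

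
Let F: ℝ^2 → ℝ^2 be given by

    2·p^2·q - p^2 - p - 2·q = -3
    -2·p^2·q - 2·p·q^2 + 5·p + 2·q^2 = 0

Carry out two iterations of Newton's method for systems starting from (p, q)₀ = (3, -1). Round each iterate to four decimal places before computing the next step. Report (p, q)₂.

(-1.2707, -2.2498)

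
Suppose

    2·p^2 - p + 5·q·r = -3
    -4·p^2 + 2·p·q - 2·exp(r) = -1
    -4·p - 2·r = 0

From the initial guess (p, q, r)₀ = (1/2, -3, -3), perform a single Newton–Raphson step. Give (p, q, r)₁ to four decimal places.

(0.2286, -2.3608, -0.4573)

At (1/2, -3, -3): F = (48.0000, -3.099574, 4.0000).
Jacobian J = [[4·p - 1, 5·r, 5·q], [-8·p + 2·q, 2·p, -2·exp(r)], [-4, 0, -2]].
At the point, J = [[1.0000, -15.0000, -15.0000], [-10.0000, 1.0000, -0.099574], [-4.0000, 0.0000, -2.0000]] (det J = 232.025552).
Solving J·Δ = −F gives Δ = (-0.2714, 0.6392, 2.5427).
Then the next iterate is (p, q, r)₁ = (0.2286, -2.3608, -0.4573).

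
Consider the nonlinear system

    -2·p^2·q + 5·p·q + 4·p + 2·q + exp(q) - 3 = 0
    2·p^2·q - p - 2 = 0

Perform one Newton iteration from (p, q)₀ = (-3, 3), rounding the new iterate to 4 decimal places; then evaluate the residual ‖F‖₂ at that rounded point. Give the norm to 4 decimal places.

At (-3, 3): F = (-87.914463, 55.0000).
Jacobian J = [[-4·p·q + 5·q + 4, -2·p^2 + 5·p + exp(q) + 2], [4·p·q - 1, 2·p^2]].
At the point, J = [[55.0000, -10.914463], [-37.0000, 18.0000]] (det J = 586.164866).
Solving J·Δ = −F gives Δ = (1.6756, 0.3887).
Then the next iterate is (p, q)₁ = (-1.3244, 3.3887).
Re-evaluating at (-1.3244, 3.3887): F = (-6.220559, 11.212199), so ‖F‖₂ = 12.8222.

12.8222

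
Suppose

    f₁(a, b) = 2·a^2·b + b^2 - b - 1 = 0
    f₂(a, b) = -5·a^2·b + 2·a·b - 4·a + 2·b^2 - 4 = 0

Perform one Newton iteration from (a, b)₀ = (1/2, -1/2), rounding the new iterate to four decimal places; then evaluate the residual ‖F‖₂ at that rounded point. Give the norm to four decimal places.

203.0982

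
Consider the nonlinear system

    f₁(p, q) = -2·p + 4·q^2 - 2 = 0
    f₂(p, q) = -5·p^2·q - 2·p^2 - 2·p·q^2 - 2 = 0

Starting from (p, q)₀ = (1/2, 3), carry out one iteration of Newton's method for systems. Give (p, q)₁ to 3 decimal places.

(0.352, 1.613)

At (1/2, 3): F = (33.000, -15.250).
Jacobian J = [[-2, 8·q], [-10·p·q - 4·p - 2·q^2, -5·p^2 - 4·p·q]].
At the point, J = [[-2.000, 24.000], [-35.000, -7.250]] (det J = 854.500).
Solving J·Δ = −F gives Δ = (-0.148, -1.387).
Then the next iterate is (p, q)₁ = (0.352, 1.613).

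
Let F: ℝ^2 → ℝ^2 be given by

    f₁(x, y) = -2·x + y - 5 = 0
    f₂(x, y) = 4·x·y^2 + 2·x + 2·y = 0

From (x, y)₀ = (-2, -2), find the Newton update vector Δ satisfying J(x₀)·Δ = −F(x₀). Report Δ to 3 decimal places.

(-0.721, 1.558)

At (-2, -2): F = (-3.000, -40.000).
Jacobian J = [[-2, 1], [4·y^2 + 2, 8·x·y + 2]].
At the point, J = [[-2.000, 1.000], [18.000, 34.000]] (det J = -86.000).
Solving J·Δ = −F gives Δ = (-0.721, 1.558).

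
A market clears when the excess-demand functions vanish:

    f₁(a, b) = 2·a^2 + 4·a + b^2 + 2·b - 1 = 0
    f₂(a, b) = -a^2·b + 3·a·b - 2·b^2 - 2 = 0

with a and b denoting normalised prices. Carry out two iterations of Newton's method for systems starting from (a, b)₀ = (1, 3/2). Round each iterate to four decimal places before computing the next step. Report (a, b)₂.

At (1, 3/2): F = (10.2500, -3.5000).
Jacobian J = [[4·a + 4, 2·b + 2], [-2·a·b + 3·b, -a^2 + 3·a - 4·b]].
At the point, J = [[8.0000, 5.0000], [1.5000, -4.0000]] (det J = -39.5000).
Solving J·Δ = −F gives Δ = (-0.5949, -1.0981).
Then the next iterate is (a, b)₁ = (0.4051, 0.4019).
Round to (0.4051, 0.4019) and repeat: F = (1.913936, -1.900572), J = [[5.6204, 2.8038], [0.880081, -0.556406]].
Δ = (0.7621, -2.2103), so (a, b)₂ = (1.1672, -1.8084).

(1.1672, -1.8084)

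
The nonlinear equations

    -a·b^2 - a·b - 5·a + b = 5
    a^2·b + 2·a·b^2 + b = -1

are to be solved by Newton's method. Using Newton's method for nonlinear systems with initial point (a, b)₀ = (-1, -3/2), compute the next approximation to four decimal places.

(-1.3247, -0.3831)

At (-1, -3/2): F = (-0.7500, -6.5000).
Jacobian J = [[-b^2 - b - 5, -2·a·b - a + 1], [2·a·b + 2·b^2, a^2 + 4·a·b + 1]].
At the point, J = [[-5.7500, -1.0000], [7.5000, 8.0000]] (det J = -38.5000).
Solving J·Δ = −F gives Δ = (-0.3247, 1.1169).
Then the next iterate is (a, b)₁ = (-1.3247, -0.3831).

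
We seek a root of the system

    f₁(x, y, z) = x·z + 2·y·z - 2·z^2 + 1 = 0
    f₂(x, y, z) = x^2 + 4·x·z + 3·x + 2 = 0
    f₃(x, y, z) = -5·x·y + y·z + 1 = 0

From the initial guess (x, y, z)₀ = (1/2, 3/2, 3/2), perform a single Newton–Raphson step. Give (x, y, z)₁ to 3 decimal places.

(0.290, -0.917, -0.827)

At (1/2, 3/2, 3/2): F = (1.750, 6.750, -0.500).
Jacobian J = [[z, 2·z, x + 2·y - 4·z], [2·x + 4·z + 3, 0, 4·x], [-5·y, -5·x + z, y]].
At the point, J = [[1.500, 3.000, -2.500], [10.000, 0.000, 2.000], [-7.500, -1.000, 1.500]] (det J = -62.000).
Solving J·Δ = −F gives Δ = (-0.210, -2.417, -2.327).
Then the next iterate is (x, y, z)₁ = (0.290, -0.917, -0.827).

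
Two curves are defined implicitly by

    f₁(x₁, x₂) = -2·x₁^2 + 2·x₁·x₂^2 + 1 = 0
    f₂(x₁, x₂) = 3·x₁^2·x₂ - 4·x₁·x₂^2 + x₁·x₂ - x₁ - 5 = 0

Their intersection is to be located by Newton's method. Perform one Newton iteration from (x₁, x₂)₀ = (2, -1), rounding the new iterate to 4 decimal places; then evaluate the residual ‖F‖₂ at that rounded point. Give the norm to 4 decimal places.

10.1500

At (2, -1): F = (-3.0000, -29.0000).
Jacobian J = [[-4·x₁ + 2·x₂^2, 4·x₁·x₂], [6·x₁·x₂ - 4·x₂^2 + x₂ - 1, 3·x₁^2 - 8·x₁·x₂ + x₁]].
At the point, J = [[-6.0000, -8.0000], [-18.0000, 30.0000]] (det J = -324.0000).
Solving J·Δ = −F gives Δ = (-0.9938, 0.3704).
Then the next iterate is (x₁, x₂)₁ = (1.0062, -0.6296).
Re-evaluating at (1.0062, -0.6296): F = (-0.227169, -10.147413), so ‖F‖₂ = 10.1500.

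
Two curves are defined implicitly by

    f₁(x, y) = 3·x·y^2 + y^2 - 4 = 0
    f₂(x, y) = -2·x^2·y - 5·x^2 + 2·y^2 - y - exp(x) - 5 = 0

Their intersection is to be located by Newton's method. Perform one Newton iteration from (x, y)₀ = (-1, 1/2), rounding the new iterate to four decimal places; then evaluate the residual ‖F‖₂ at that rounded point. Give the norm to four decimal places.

3.1125

At (-1, 1/2): F = (-4.5000, -11.367879).
Jacobian J = [[3·y^2, 6·x·y + 2·y], [-4·x·y - 10·x - exp(x), -2·x^2 + 4·y - 1]].
At the point, J = [[0.7500, -2.0000], [11.632121, -1.0000]] (det J = 22.514241).
Solving J·Δ = −F gives Δ = (0.8100, -1.9463).
Then the next iterate is (x, y)₁ = (-0.1900, -1.4463).
Re-evaluating at (-0.1900, -1.4463): F = (-3.100533, -0.273169), so ‖F‖₂ = 3.1125.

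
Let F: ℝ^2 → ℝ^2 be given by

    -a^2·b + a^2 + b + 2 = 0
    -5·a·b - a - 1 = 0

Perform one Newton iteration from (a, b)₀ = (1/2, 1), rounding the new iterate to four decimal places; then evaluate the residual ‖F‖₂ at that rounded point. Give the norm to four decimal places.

21.5407

At (1/2, 1): F = (3.0000, -4.0000).
Jacobian J = [[-2·a·b + 2·a, -a^2 + 1], [-5·b - 1, -5·a]].
At the point, J = [[0.0000, 0.7500], [-6.0000, -2.5000]] (det J = 4.5000).
Solving J·Δ = −F gives Δ = (1.0000, -4.0000).
Then the next iterate is (a, b)₁ = (1.5000, -3.0000).
Re-evaluating at (1.5000, -3.0000): F = (8.0000, 20.0000), so ‖F‖₂ = 21.5407.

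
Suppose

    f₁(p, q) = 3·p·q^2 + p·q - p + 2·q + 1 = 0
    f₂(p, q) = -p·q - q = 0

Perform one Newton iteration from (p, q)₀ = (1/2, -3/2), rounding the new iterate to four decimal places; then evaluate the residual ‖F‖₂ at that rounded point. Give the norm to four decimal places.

At (1/2, -3/2): F = (0.1250, 2.2500).
Jacobian J = [[3·q^2 + q - 1, 6·p·q + p + 2], [-q, -p - 1]].
At the point, J = [[4.2500, -2.0000], [1.5000, -1.5000]] (det J = -3.3750).
Solving J·Δ = −F gives Δ = (1.2778, 2.7778).
Then the next iterate is (p, q)₁ = (1.7778, 1.2778).
Re-evaluating at (1.7778, 1.2778): F = (12.757704, -3.549473), so ‖F‖₂ = 13.2423.

13.2423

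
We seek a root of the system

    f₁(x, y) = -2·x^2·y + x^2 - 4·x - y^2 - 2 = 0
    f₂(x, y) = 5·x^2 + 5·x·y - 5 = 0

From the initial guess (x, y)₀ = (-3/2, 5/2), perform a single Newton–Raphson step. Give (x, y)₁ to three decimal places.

(-1.910, 0.970)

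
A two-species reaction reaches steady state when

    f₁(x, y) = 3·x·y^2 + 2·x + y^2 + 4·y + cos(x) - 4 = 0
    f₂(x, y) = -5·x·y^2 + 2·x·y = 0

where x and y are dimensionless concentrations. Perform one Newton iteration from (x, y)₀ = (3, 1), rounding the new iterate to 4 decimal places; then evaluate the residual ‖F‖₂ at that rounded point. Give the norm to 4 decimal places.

1.2066

At (3, 1): F = (15.010008, -9.0000).
Jacobian J = [[3·y^2 - sin(x) + 2, 6·x·y + 2·y + 4], [-5·y^2 + 2·y, -10·x·y + 2·x]].
At the point, J = [[4.858880, 24.0000], [-3.0000, -24.0000]] (det J = -44.613120).
Solving J·Δ = −F gives Δ = (-3.2331, 0.0291).
Then the next iterate is (x, y)₁ = (-0.2331, 1.0291).
Re-evaluating at (-0.2331, 1.0291): F = (0.941610, 0.754553), so ‖F‖₂ = 1.2066.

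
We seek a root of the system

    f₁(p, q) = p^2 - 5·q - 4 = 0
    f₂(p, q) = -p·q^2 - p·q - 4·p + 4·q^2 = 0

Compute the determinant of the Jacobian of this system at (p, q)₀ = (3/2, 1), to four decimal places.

-19.5000

J = [[2·p, -5], [-q^2 - q - 4, -2·p·q - p + 8·q]].
At the point, J = [[3.0000, -5.0000], [-6.0000, 3.5000]].
det J = -19.5000.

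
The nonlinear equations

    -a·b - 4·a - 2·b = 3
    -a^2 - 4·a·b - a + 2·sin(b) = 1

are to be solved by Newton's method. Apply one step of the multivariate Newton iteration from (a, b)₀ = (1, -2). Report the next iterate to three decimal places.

(0.417, -1.945)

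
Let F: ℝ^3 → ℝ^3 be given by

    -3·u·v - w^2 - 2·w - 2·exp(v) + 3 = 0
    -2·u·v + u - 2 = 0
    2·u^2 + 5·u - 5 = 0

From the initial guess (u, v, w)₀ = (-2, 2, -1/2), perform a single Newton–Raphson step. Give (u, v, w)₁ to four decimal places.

At (-2, 2, -1/2): F = (0.971888, 4.0000, -7.0000).
Jacobian J = [[-3·v, -3·u - 2·exp(v), -2·w - 2], [-2·v + 1, -2·u, 0], [4·u + 5, 0, 0]].
At the point, J = [[-6.0000, -8.778112, -1.0000], [-3.0000, 4.0000, 0.0000], [-3.0000, 0.0000, 0.0000]] (det J = -12.0000).
Solving J·Δ = −F gives Δ = (-2.3333, -2.7500, 39.1117).
Then the next iterate is (u, v, w)₁ = (-4.3333, -0.7500, 38.6117).

(-4.3333, -0.7500, 38.6117)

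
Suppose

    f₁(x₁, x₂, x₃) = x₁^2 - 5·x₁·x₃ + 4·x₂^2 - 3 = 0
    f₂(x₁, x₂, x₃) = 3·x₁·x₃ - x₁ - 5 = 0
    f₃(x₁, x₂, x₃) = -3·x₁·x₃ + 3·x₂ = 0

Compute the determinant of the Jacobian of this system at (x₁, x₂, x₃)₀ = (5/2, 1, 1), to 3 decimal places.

J = [[2·x₁ - 5·x₃, 8·x₂, -5·x₁], [3·x₃ - 1, 0, 3·x₁], [-3·x₃, 3, -3·x₁]].
At the point, J = [[0.000, 8.000, -12.500], [2.000, 0.000, 7.500], [-3.000, 3.000, -7.500]].
det J = -135.000.

-135.000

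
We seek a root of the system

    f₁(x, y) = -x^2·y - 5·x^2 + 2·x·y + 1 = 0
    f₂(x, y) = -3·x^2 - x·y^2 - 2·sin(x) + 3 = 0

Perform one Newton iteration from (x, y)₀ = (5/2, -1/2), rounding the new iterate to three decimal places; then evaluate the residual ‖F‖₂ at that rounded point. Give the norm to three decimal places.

7.856

At (5/2, -1/2): F = (-29.625, -17.57194).
Jacobian J = [[-2·x·y - 10·x + 2·y, -x^2 + 2·x], [-6·x - y^2 - 2·cos(x), -2·x·y]].
At the point, J = [[-23.500, -1.250], [-13.64771, 2.500]] (det J = -75.80964).
Solving J·Δ = −F gives Δ = (-1.267, 0.114).
Then the next iterate is (x, y)₁ = (1.233, -0.386).
Re-evaluating at (1.233, -0.386): F = (-6.96649, -3.63155), so ‖F‖₂ = 7.856.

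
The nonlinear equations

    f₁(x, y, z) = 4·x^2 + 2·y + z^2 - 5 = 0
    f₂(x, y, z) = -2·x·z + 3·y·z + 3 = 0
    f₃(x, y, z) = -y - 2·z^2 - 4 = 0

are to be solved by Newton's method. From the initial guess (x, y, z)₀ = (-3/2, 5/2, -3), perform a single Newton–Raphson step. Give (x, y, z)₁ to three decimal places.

(-1.092, 1.932, -1.006)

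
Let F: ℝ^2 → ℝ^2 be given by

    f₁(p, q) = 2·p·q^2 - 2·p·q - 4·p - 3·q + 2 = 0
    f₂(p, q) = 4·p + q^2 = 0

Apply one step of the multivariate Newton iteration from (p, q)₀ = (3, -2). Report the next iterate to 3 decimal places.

(-1.000, -2.000)

At (3, -2): F = (32.000, 16.000).
Jacobian J = [[2·q^2 - 2·q - 4, 4·p·q - 2·p - 3], [4, 2·q]].
At the point, J = [[8.000, -33.000], [4.000, -4.000]] (det J = 100.000).
Solving J·Δ = −F gives Δ = (-4.000, 0.000).
Then the next iterate is (p, q)₁ = (-1.000, -2.000).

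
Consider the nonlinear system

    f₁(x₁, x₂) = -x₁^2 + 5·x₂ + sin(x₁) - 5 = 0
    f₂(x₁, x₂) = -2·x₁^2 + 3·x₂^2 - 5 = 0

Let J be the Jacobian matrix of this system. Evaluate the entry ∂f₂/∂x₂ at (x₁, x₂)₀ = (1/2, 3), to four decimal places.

∂f₂/∂x₂ = 6·x₂.
At (1/2, 3) this is 18.0000.

18.0000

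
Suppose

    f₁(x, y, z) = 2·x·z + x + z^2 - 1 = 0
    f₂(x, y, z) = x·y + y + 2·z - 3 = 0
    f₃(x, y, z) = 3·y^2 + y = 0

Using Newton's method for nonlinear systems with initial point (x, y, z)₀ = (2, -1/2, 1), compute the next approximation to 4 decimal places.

(-0.7500, -0.3750, 1.3750)

At (2, -1/2, 1): F = (6.0000, -2.5000, 0.2500).
Jacobian J = [[2·z + 1, 0, 2·x + 2·z], [y, x + 1, 2], [0, 6·y + 1, 0]].
At the point, J = [[3.0000, 0.0000, 6.0000], [-0.5000, 3.0000, 2.0000], [0.0000, -2.0000, 0.0000]] (det J = 18.0000).
Solving J·Δ = −F gives Δ = (-2.7500, 0.1250, 0.3750).
Then the next iterate is (x, y, z)₁ = (-0.7500, -0.3750, 1.3750).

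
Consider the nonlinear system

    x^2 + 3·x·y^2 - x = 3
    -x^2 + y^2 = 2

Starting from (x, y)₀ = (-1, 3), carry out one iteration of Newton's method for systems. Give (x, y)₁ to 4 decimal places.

(-0.6667, 1.8889)

At (-1, 3): F = (-28.0000, 6.0000).
Jacobian J = [[2·x + 3·y^2 - 1, 6·x·y], [-2·x, 2·y]].
At the point, J = [[24.0000, -18.0000], [2.0000, 6.0000]] (det J = 180.0000).
Solving J·Δ = −F gives Δ = (0.3333, -1.1111).
Then the next iterate is (x, y)₁ = (-0.6667, 1.8889).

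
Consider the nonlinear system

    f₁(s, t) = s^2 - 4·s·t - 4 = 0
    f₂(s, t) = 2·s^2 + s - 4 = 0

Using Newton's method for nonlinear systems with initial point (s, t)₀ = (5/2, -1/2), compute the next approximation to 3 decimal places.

(1.500, -0.475)

At (5/2, -1/2): F = (7.250, 11.000).
Jacobian J = [[2·s - 4·t, -4·s], [4·s + 1, 0]].
At the point, J = [[7.000, -10.000], [11.000, 0.000]] (det J = 110.000).
Solving J·Δ = −F gives Δ = (-1.000, 0.025).
Then the next iterate is (s, t)₁ = (1.500, -0.475).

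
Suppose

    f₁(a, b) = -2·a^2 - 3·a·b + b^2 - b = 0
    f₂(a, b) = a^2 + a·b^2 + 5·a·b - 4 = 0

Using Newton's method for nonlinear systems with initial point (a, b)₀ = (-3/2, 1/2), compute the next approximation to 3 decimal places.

(-0.257, -0.187)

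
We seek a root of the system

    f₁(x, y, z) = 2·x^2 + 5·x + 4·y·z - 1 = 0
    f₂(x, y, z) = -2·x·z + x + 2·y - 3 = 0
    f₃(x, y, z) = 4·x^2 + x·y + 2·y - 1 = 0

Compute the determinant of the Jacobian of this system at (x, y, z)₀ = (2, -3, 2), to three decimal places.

J = [[4·x + 5, 4·z, 4·y], [-2·z + 1, 2, -2·x], [8·x + y, x + 2, 0]].
At the point, J = [[13.000, 8.000, -12.000], [-3.000, 2.000, -4.000], [13.000, 4.000, 0.000]].
det J = 248.000.

248.000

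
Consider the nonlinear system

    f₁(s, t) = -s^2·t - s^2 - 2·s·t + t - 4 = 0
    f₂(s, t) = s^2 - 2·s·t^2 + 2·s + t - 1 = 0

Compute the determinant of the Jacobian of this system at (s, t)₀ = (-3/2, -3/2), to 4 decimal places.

-2.3750

J = [[-2·s·t - 2·s - 2·t, -s^2 - 2·s + 1], [2·s - 2·t^2 + 2, -4·s·t + 1]].
At the point, J = [[1.5000, 1.7500], [-5.5000, -8.0000]].
det J = -2.3750.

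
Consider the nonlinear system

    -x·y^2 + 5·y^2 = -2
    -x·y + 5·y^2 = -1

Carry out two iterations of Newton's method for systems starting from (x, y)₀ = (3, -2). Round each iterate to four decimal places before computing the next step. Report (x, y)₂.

(4.6963, -0.0925)

At (3, -2): F = (10.0000, 27.0000).
Jacobian J = [[-y^2, -2·x·y + 10·y], [-y, -x + 10·y]].
At the point, J = [[-4.0000, -8.0000], [2.0000, -23.0000]] (det J = 108.0000).
Solving J·Δ = −F gives Δ = (0.1296, 1.1852).
Then the next iterate is (x, y)₁ = (3.1296, -0.8148).
Round to (3.1296, -0.8148) and repeat: F = (3.241757, 6.869493), J = [[-0.663899, -3.048004], [0.8148, -11.2776]].
Δ = (1.5667, 0.7223), so (x, y)₂ = (4.6963, -0.0925).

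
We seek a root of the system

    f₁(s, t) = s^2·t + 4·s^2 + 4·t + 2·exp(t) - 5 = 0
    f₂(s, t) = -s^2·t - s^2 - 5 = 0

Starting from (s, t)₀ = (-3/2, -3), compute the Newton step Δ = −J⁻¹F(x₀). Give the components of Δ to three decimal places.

(-0.806, 1.927)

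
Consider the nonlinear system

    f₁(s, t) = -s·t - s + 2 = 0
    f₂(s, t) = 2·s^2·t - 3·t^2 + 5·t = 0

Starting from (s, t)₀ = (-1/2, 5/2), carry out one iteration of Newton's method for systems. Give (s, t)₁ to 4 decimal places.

At (-1/2, 5/2): F = (3.7500, -5.0000).
Jacobian J = [[-t - 1, -s], [4·s·t, 2·s^2 - 6·t + 5]].
At the point, J = [[-3.5000, 0.5000], [-5.0000, -9.5000]] (det J = 35.7500).
Solving J·Δ = −F gives Δ = (0.9266, -1.0140).
Then the next iterate is (s, t)₁ = (0.4266, 1.4860).

(0.4266, 1.4860)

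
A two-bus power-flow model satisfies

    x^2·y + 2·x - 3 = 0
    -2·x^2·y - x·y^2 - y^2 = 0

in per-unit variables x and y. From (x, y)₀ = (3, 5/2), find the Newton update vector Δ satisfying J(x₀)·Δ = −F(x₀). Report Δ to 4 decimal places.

(-1.0602, -0.8307)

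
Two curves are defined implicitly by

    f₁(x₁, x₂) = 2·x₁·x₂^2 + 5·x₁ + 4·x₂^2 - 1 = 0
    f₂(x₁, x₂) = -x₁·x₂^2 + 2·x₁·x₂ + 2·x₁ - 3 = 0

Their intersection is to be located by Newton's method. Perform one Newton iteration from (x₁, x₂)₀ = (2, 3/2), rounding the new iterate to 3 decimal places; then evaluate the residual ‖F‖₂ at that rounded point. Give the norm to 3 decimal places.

6.739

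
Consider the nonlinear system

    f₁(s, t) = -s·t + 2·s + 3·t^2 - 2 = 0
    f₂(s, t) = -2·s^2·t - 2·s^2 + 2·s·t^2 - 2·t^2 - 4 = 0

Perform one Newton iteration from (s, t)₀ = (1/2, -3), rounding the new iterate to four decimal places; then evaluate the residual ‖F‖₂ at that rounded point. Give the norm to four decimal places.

At (1/2, -3): F = (27.5000, -12.0000).
Jacobian J = [[-t + 2, -s + 6·t], [-4·s·t - 4·s + 2·t^2, -2·s^2 + 4·s·t - 4·t]].
At the point, J = [[5.0000, -18.5000], [22.0000, 5.5000]] (det J = 434.5000).
Solving J·Δ = −F gives Δ = (0.1628, 1.5305).
Then the next iterate is (s, t)₁ = (0.6628, -1.4695).
Re-evaluating at (0.6628, -1.4695): F = (6.777875, -5.043813), so ‖F‖₂ = 8.4486.

8.4486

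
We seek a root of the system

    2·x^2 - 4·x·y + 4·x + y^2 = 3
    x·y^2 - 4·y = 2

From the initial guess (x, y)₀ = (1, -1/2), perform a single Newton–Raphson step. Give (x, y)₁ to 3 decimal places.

(0.487, -0.476)

At (1, -1/2): F = (5.250, 0.250).
Jacobian J = [[4·x - 4·y + 4, -4·x + 2·y], [y^2, 2·x·y - 4]].
At the point, J = [[10.000, -5.000], [0.250, -5.000]] (det J = -48.750).
Solving J·Δ = −F gives Δ = (-0.513, 0.024).
Then the next iterate is (x, y)₁ = (0.487, -0.476).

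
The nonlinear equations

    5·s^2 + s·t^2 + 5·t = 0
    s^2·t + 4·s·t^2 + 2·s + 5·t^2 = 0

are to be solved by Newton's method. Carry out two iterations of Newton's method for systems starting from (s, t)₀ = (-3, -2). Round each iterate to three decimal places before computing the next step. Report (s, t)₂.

(-1.251, -1.123)

At (-3, -2): F = (23.000, -52.000).
Jacobian J = [[10·s + t^2, 2·s·t + 5], [2·s·t + 4·t^2 + 2, s^2 + 8·s·t + 10·t]].
At the point, J = [[-26.000, 17.000], [30.000, 37.000]] (det J = -1472.000).
Solving J·Δ = −F gives Δ = (1.179, 0.450).
Then the next iterate is (s, t)₁ = (-1.821, -1.550).
Round to (-1.821, -1.550) and repeat: F = (4.45525, -14.26917), J = [[-15.80750, 10.64510], [17.25510, 10.39644]].
Δ = (0.570, 0.427), so (s, t)₂ = (-1.251, -1.123).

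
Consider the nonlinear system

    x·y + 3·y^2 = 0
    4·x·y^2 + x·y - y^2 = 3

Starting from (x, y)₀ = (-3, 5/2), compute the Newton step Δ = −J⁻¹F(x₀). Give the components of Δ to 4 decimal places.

(0.6720, -1.0775)

At (-3, 5/2): F = (11.2500, -91.7500).
Jacobian J = [[y, x + 6·y], [4·y^2 + y, 8·x·y + x - 2·y]].
At the point, J = [[2.5000, 12.0000], [27.5000, -68.0000]] (det J = -500.0000).
Solving J·Δ = −F gives Δ = (0.6720, -1.0775).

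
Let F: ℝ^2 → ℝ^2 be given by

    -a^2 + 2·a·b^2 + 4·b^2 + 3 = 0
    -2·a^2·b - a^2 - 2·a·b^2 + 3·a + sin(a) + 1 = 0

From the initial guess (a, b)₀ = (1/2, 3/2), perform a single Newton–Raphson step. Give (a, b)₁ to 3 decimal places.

(1.287, 0.383)

At (1/2, 3/2): F = (14.000, -0.27057).
Jacobian J = [[-2·a + 2·b^2, 4·a·b + 8·b], [-4·a·b - 2·a - 2·b^2 + cos(a) + 3, -2·a^2 - 4·a·b]].
At the point, J = [[3.500, 15.000], [-4.62242, -3.500]] (det J = 57.08626).
Solving J·Δ = −F gives Δ = (0.787, -1.117).
Then the next iterate is (a, b)₁ = (1.287, 0.383).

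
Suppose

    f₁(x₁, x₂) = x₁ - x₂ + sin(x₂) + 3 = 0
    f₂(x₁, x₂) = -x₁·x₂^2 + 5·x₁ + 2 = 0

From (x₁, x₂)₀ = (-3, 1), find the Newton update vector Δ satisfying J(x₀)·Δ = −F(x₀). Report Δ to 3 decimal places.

(0.708, 1.195)

At (-3, 1): F = (-0.15853, -10.000).
Jacobian J = [[1, cos(x₂) - 1], [-x₂^2 + 5, -2·x₁·x₂]].
At the point, J = [[1.000, -0.45970], [4.000, 6.000]] (det J = 7.83879).
Solving J·Δ = −F gives Δ = (0.708, 1.195).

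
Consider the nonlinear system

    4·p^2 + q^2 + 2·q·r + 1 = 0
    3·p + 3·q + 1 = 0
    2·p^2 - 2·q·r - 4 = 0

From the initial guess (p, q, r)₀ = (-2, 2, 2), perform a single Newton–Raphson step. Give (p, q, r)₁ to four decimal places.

At (-2, 2, 2): F = (29.0000, 1.0000, -4.0000).
Jacobian J = [[8·p, 2·q + 2·r, 2·q], [3, 3, 0], [4·p, -2·r, -2·q]].
At the point, J = [[-16.0000, 8.0000, 4.0000], [3.0000, 3.0000, 0.0000], [-8.0000, -4.0000, -4.0000]] (det J = 336.0000).
Solving J·Δ = −F gives Δ = (0.8452, -1.1786, -1.5119).
Then the next iterate is (p, q, r)₁ = (-1.1548, 0.8214, 0.4881).

(-1.1548, 0.8214, 0.4881)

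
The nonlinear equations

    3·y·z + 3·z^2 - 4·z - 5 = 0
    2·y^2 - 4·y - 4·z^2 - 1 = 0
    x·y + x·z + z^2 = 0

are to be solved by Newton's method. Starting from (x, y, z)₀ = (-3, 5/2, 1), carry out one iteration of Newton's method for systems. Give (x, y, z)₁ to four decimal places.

(-0.2196, 2.6451, 0.7963)

At (-3, 5/2, 1): F = (1.5000, -2.5000, -9.5000).
Jacobian J = [[0, 3·z, 3·y + 6·z - 4], [0, 4·y - 4, -8·z], [y + z, x, x + 2·z]].
At the point, J = [[0.0000, 3.0000, 9.5000], [0.0000, 6.0000, -8.0000], [3.5000, -3.0000, -1.0000]] (det J = -283.5000).
Solving J·Δ = −F gives Δ = (2.7804, 0.1451, -0.2037).
Then the next iterate is (x, y, z)₁ = (-0.2196, 2.6451, 0.7963).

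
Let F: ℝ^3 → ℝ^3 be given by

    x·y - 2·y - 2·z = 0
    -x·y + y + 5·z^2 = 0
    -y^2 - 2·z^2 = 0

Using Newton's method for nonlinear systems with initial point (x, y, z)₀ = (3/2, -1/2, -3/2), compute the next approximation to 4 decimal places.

At (3/2, -1/2, -3/2): F = (3.2500, 11.5000, -4.7500).
Jacobian J = [[y, x - 2, -2], [-y, -x + 1, 10·z], [0, -2·y, -4·z]].
At the point, J = [[-0.5000, -0.5000, -2.0000], [0.5000, -0.5000, -15.0000], [0.0000, 1.0000, 6.0000]] (det J = -5.5000).
Solving J·Δ = −F gives Δ = (3.5682, -0.7045, 0.9091).
Then the next iterate is (x, y, z)₁ = (5.0682, -1.2045, -0.5909).

(5.0682, -1.2045, -0.5909)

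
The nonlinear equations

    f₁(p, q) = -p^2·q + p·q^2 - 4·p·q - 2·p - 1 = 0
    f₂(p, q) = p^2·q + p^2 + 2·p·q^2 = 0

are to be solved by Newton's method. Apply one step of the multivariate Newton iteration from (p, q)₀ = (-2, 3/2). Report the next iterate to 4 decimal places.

(-4.6154, 3.4231)

At (-2, 3/2): F = (4.5000, 1.0000).
Jacobian J = [[-2·p·q + q^2 - 4·q - 2, -p^2 + 2·p·q - 4·p], [2·p·q + 2·p + 2·q^2, p^2 + 4·p·q]].
At the point, J = [[0.2500, -2.0000], [-5.5000, -8.0000]] (det J = -13.0000).
Solving J·Δ = −F gives Δ = (-2.6154, 1.9231).
Then the next iterate is (p, q)₁ = (-4.6154, 3.4231).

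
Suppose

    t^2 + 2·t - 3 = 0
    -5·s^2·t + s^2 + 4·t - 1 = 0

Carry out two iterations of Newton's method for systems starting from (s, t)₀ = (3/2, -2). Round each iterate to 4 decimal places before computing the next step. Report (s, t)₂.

At (3/2, -2): F = (-3.0000, 15.7500).
Jacobian J = [[0, 2·t + 2], [-10·s·t + 2·s, -5·s^2 + 4]].
At the point, J = [[0.0000, -2.0000], [33.0000, -7.2500]] (det J = 66.0000).
Solving J·Δ = −F gives Δ = (-0.8068, -1.5000).
Then the next iterate is (s, t)₁ = (0.6932, -3.5000).
Round to (0.6932, -3.5000) and repeat: F = (2.2500, -6.110265), J = [[0.0000, -5.0000], [25.6484, 1.597369]].
Δ = (0.2102, 0.4500), so (s, t)₂ = (0.9034, -3.0500).

(0.9034, -3.0500)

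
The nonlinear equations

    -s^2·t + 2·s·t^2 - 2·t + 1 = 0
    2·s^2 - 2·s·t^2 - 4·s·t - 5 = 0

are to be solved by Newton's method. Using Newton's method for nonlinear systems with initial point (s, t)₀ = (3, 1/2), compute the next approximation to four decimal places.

At (3, 1/2): F = (-3.0000, 5.5000).
Jacobian J = [[-2·s·t + 2·t^2, -s^2 + 4·s·t - 2], [4·s - 2·t^2 - 4·t, -4·s·t - 4·s]].
At the point, J = [[-2.5000, -5.0000], [9.5000, -18.0000]] (det J = 92.5000).
Solving J·Δ = −F gives Δ = (-0.8811, -0.1595).
Then the next iterate is (s, t)₁ = (2.1189, 0.3405).

(2.1189, 0.3405)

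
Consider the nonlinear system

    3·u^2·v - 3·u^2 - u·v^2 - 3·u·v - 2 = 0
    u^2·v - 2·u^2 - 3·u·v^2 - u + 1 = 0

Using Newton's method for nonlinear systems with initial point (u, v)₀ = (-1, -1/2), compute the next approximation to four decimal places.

At (-1, -1/2): F = (-7.7500, 0.2500).
Jacobian J = [[6·u·v - 6·u - v^2 - 3·v, 3·u^2 - 2·u·v - 3·u], [2·u·v - 4·u - 3·v^2 - 1, u^2 - 6·u·v]].
At the point, J = [[10.2500, 5.0000], [3.2500, -2.0000]] (det J = -36.7500).
Solving J·Δ = −F gives Δ = (0.3878, 0.7551).
Then the next iterate is (u, v)₁ = (-0.6122, 0.2551).

(-0.6122, 0.2551)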